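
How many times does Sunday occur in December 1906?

December 1906 has 31 days and begins on Saturday.
The first Sunday is December 2.
Sundays fall on 2, 9, 16, 23, 30 — that's 5.

5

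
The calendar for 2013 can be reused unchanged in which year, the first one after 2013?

2019

Two years share a calendar iff Jan 1 falls on the same weekday and both are leap or both are common. 2013: Jan 1 is Tuesday, common year.
2014: Jan 1 Wednesday, common
2015: Jan 1 Thursday, common
2016: Jan 1 Friday, leap
2017: Jan 1 Sunday, common
2018: Jan 1 Monday, common
2019: Jan 1 Tuesday, common
2019 matches on both conditions.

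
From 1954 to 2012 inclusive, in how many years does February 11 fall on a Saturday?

Track February 11's weekday year by year (advancing +1, or +2 across a Feb 29):
  1954: Thu  1955: Fri (+1)  1956: Sat (+1) ✓  1957: Mon (+2)  1958: Tue (+1)
  1959: Wed (+1)  1960: Thu (+1)  1961: Sat (+2) ✓  1962: Sun (+1)  1963: Mon (+1)
  1964: Tue (+1)  1965: Thu (+2)  1966: Fri (+1)  1967: Sat (+1) ✓  … (31 more years) …
  1999: Thu (+1)  2000: Fri (+1)  2001: Sun (+2)  2002: Mon (+1)  2003: Tue (+1)
  2004: Wed (+1)  2005: Fri (+2)  2006: Sat (+1) ✓  2007: Sun (+1)  2008: Mon (+1)
  2009: Wed (+2)  2010: Thu (+1)  2011: Fri (+1)  2012: Sat (+1) ✓
Saturday years: 1956, 1961, 1967, 1978, 1984, 1989, 1995, 2006, 2012 — 9 in total.

9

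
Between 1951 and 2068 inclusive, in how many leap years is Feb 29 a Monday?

Leap years in 1951–2068: 30 of them.
Feb 29 weekday advances by 5 (mod 7) from one leap year to the next four years later (or differs when a century non-leap intervenes).
Leap-day weekdays: 1952:Fri 1956:Wed 1960:Mon✓ 1964:Sat 1968:Thu 1972:Tue 1976:Sun 1980:Fri 1984:Wed 1988:Mon✓ 1992:Sat 1996:Thu 2000:Tue …(4 more)… 2020:Sat 2024:Thu 2028:Tue 2032:Sun 2036:Fri 2040:Wed 2044:Mon✓ 2048:Sat 2052:Thu 2056:Tue 2060:Sun 2064:Fri 2068:Wed
Monday: 1960, 1988, 2016, 2044 → 4.

4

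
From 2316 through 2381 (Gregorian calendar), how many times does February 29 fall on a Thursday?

Leap years in 2316–2381: 17 of them.
Feb 29 weekday advances by 5 (mod 7) from one leap year to the next four years later (or differs when a century non-leap intervenes).
Leap-day weekdays: 2316:Tue 2320:Sun 2324:Fri 2328:Wed 2332:Mon 2336:Sat 2340:Thu✓ 2344:Tue 2348:Sun 2352:Fri 2356:Wed 2360:Mon 2364:Sat 2368:Thu✓ 2372:Tue 2376:Sun 2380:Fri
Thursday: 2340, 2368 → 2.

2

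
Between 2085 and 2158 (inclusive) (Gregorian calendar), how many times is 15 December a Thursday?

11

Track 15 December's weekday year by year (advancing +1, or +2 across a Feb 29):
  2085: Sat  2086: Sun (+1)  2087: Mon (+1)  2088: Wed (+2)  2089: Thu (+1) ✓
  2090: Fri (+1)  2091: Sat (+1)  2092: Mon (+2)  2093: Tue (+1)  2094: Wed (+1)
  2095: Thu (+1) ✓  2096: Sat (+2)  2097: Sun (+1)  2098: Mon (+1)  … (46 more years) …
  2145: Wed (+1)  2146: Thu (+1) ✓  2147: Fri (+1)  2148: Sun (+2)  2149: Mon (+1)
  2150: Tue (+1)  2151: Wed (+1)  2152: Fri (+2)  2153: Sat (+1)  2154: Sun (+1)
  2155: Mon (+1)  2156: Wed (+2)  2157: Thu (+1) ✓  2158: Fri (+1)
Thursday years: 2089, 2095, 2101, 2107, 2112, 2118, 2129, 2135, 2140, 2146, 2157 — 11 in total.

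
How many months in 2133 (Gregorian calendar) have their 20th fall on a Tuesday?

Check the 20th of each month of 2133: Jan 20: Tue, Feb 20: Fri, Mar 20: Fri, Apr 20: Mon, May 20: Wed, Jun 20: Sat, Jul 20: Mon, Aug 20: Thu, Sep 20: Sun, Oct 20: Tue, Nov 20: Fri, Dec 20: Sun.
Tuesday occurs in January, October — 2 months.

2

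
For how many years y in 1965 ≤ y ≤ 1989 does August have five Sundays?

11

August has 31 days; it has five Sundays when Sunday falls among the first (month-length − 28) days — i.e. when August 1 is one of Sunday/Saturday/Friday.
August 1 by year: 1965:Sun✓ 1966:Mon 1967:Tue 1968:Thu 1969:Fri✓ 1970:Sat✓ 1971:Sun✓ 1972:Tue 1973:Wed 1974:Thu 1975:Fri✓ 1976:Sun✓ 1977:Mon 1978:Tue 1979:Wed 1980:Fri✓ 1981:Sat✓ 1982:Sun✓ 1983:Mon 1984:Wed 1985:Thu 1986:Fri✓ 1987:Sat✓ 1988:Mon 1989:Tue
Years with five Sundays: 1965, 1969, 1970, 1971, 1975, 1976, 1980, 1981, 1982, 1986, 1987 → 11.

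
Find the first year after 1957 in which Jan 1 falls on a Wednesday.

1958

Jan 1 advances by 2 weekdays after a leap year and by 1 after a common year.
1957: Jan 1 is Tuesday.
1958: Wednesday
1958 begins on a Wednesday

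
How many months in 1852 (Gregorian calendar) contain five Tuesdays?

A month of length L has five Tuesdays iff its first Tuesday is on day ≤ L−28 (so day 1–3 in a 31-day month, 1–2 in a 30-day month, day 1 in a leap February).
Checking each month of 1852: Jan starts Thu (31d); Feb starts Sun (29d); Mar starts Mon (31d) ✓; Apr starts Thu (30d); May starts Sat (31d); Jun starts Tue (30d) ✓; Jul starts Thu (31d); Aug starts Sun (31d) ✓; Sep starts Wed (30d); Oct starts Fri (31d); Nov starts Mon (30d) ✓; Dec starts Wed (31d).
Five-Tuesday months: March, June, August, November → 4.

4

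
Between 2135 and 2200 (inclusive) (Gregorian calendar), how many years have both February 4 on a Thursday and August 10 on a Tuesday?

Check each year's weekday for February 4 and August 10:
  2135: Fri/Wed  2136: Sat/Fri  2137: Mon/Sat  2138: Tue/Sun  2139: Wed/Mon  2140: Thu/Wed  2141: Sat/Thu  2142: Sun/Fri  2143: Mon/Sat  2144: Tue/Mon  2145: Thu/Tue ✓  2146: Fri/Wed  2147: Sat/Thu  2148: Sun/Sat  …(38 more)…  2187: Sun/Fri  2188: Mon/Sun  2189: Wed/Mon  2190: Thu/Tue ✓  2191: Fri/Wed  2192: Sat/Fri  2193: Mon/Sat  2194: Tue/Sun  2195: Wed/Mon  2196: Thu/Wed  2197: Sat/Thu  2198: Sun/Fri  2199: Mon/Sat  2200: Tue/Sun
Both conditions hold in: 2145, 2151, 2162, 2173, 2179, 2190 — 6.

6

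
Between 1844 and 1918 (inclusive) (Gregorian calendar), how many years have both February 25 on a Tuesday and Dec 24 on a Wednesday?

Check each year's weekday for February 25 and Dec 24:
  1844: Sun/Tue  1845: Tue/Wed ✓  1846: Wed/Thu  1847: Thu/Fri  1848: Fri/Sun  1849: Sun/Mon  1850: Mon/Tue  1851: Tue/Wed ✓  1852: Wed/Fri  1853: Fri/Sat  1854: Sat/Sun  1855: Sun/Mon  1856: Mon/Wed  1857: Wed/Thu  …(47 more)…  1905: Sat/Sun  1906: Sun/Mon  1907: Mon/Tue  1908: Tue/Thu  1909: Thu/Fri  1910: Fri/Sat  1911: Sat/Sun  1912: Sun/Tue  1913: Tue/Wed ✓  1914: Wed/Thu  1915: Thu/Fri  1916: Fri/Sun  1917: Sun/Mon  1918: Mon/Tue
Both conditions hold in: 1845, 1851, 1862, 1873, 1879, 1890, 1902, 1913 — 8.

8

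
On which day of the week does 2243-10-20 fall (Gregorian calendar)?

January 1, 2243 is a Sunday.
October 20 is day 293 of the year, i.e. 292 days after Jan 1.
292 mod 7 = 5, so advance 5 weekdays from Sunday: Friday.

Friday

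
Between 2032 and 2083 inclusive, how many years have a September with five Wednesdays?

September has 30 days; it has five Wednesdays when Wednesday falls among the first (month-length − 28) days — i.e. when September 1 is one of Wednesday/Tuesday.
September 1 by year: 2032:Wed✓ 2033:Thu 2034:Fri 2035:Sat 2036:Mon 2037:Tue✓ 2038:Wed✓ 2039:Thu 2040:Sat 2041:Sun 2042:Mon 2043:Tue✓ 2044:Thu 2045:Fri 2046:Sat …(22 more)… 2069:Sun 2070:Mon 2071:Tue✓ 2072:Thu 2073:Fri 2074:Sat 2075:Sun 2076:Tue✓ 2077:Wed✓ 2078:Thu 2079:Fri 2080:Sun 2081:Mon 2082:Tue✓ 2083:Wed✓
Years with five Wednesdays: 2032, 2037, 2038, 2043, 2048, 2049, 2054, 2055, 2060, 2065, 2066, 2071, 2076, 2077, 2082, 2083 → 16.

16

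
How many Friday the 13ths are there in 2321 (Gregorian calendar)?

1

Check the 13th of each month of 2321: Jan 13: Thu, Feb 13: Sun, Mar 13: Sun, Apr 13: Wed, May 13: Fri, Jun 13: Mon, Jul 13: Wed, Aug 13: Sat, Sep 13: Tue, Oct 13: Thu, Nov 13: Sun, Dec 13: Tue.
Friday occurs in May — 1 month.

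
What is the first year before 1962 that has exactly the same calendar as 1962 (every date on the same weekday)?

1951

Two years share a calendar iff Jan 1 falls on the same weekday and both are leap or both are common. 1962: Jan 1 is Monday, common year.
1961: Jan 1 Sunday, common
1960: Jan 1 Friday, leap
1959: Jan 1 Thursday, common
1958: Jan 1 Wednesday, common
1957: Jan 1 Tuesday, common
1956: Jan 1 Sunday, leap
1955: Jan 1 Saturday, common
1954: Jan 1 Friday, common
1953: Jan 1 Thursday, common
1952: Jan 1 Tuesday, leap
1951: Jan 1 Monday, common
1951 matches on both conditions.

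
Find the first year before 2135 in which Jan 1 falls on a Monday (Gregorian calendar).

2131

Jan 1 advances by 2 weekdays after a leap year and by 1 after a common year.
2135: Jan 1 is Saturday.
2134: Friday
2133: Thursday
2132: Tuesday (leap)
2131: Monday
2131 begins on a Monday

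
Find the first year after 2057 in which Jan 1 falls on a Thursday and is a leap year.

2060

Jan 1 advances by 2 weekdays after a leap year and by 1 after a common year.
2057: Jan 1 is Monday.
2058: Tuesday
2059: Wednesday
2060: Thursday (leap)
2060 begins on a Thursday and is a leap year.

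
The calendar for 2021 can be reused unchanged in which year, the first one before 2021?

2010

Two years share a calendar iff Jan 1 falls on the same weekday and both are leap or both are common. 2021: Jan 1 is Friday, common year.
2020: Jan 1 Wednesday, leap
2019: Jan 1 Tuesday, common
2018: Jan 1 Monday, common
2017: Jan 1 Sunday, common
2016: Jan 1 Friday, leap
2015: Jan 1 Thursday, common
2014: Jan 1 Wednesday, common
2013: Jan 1 Tuesday, common
2012: Jan 1 Sunday, leap
2011: Jan 1 Saturday, common
2010: Jan 1 Friday, common
2010 matches on both conditions.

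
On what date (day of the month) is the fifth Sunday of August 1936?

August 1, 1936 is a Saturday, so the first Sunday is the 2nd.
The fifth Sunday is 2 + 28 = 30.

30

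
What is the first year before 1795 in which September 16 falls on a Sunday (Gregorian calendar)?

1792

From one year to the next, a fixed date's weekday advances by 1, or by 2 when a Feb 29 lies between the two dates.
1795: September 16 is Wednesday.
1794: Tuesday (−1)
1793: Monday (−1)
1792: Sunday (−1)
September 16 falls on a Sunday in 1792.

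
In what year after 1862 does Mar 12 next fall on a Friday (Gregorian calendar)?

From one year to the next, a fixed date's weekday advances by 1, or by 2 when a Feb 29 lies between the two dates.
1862: March 12 is Wednesday.
1863: Thursday (+1)
1864: Saturday (+2)
1865: Sunday (+1)
1866: Monday (+1)
1867: Tuesday (+1)
1868: Thursday (+2)
1869: Friday (+1)
Mar 12 falls on a Friday in 1869.

1869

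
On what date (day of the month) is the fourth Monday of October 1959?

26

October 1, 1959 is a Thursday, so the first Monday is the 5th.
The fourth Monday is 5 + 21 = 26.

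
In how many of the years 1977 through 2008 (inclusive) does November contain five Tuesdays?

9

November has 30 days; it has five Tuesdays when Tuesday falls among the first (month-length − 28) days — i.e. when November 1 is one of Tuesday/Monday.
November 1 by year: 1977:Tue✓ 1978:Wed 1979:Thu 1980:Sat 1981:Sun 1982:Mon✓ 1983:Tue✓ 1984:Thu 1985:Fri 1986:Sat 1987:Sun 1988:Tue✓ 1989:Wed 1990:Thu 1991:Fri 1992:Sun 1993:Mon✓ 1994:Tue✓ 1995:Wed 1996:Fri 1997:Sat 1998:Sun 1999:Mon✓ 2000:Wed 2001:Thu 2002:Fri 2003:Sat 2004:Mon✓ 2005:Tue✓ 2006:Wed 2007:Thu 2008:Sat
Years with five Tuesdays: 1977, 1982, 1983, 1988, 1993, 1994, 1999, 2004, 2005 → 9.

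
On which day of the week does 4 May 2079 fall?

January 1, 2079 is a Sunday.
May 4 is day 124 of the year, i.e. 123 days after Jan 1.
123 mod 7 = 4, so advance 4 weekdays from Sunday: Thursday.

Thursday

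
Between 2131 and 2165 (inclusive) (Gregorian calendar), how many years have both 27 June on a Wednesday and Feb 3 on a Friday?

2

Check each year's weekday for 27 June and Feb 3:
  2131: Wed/Sat  2132: Fri/Sun  2133: Sat/Tue  2134: Sun/Wed  2135: Mon/Thu  2136: Wed/Fri ✓  2137: Thu/Sun  2138: Fri/Mon  2139: Sat/Tue  2140: Mon/Wed  2141: Tue/Fri  2142: Wed/Sat  2143: Thu/Sun  2144: Sat/Mon  …(7 more)…  2152: Tue/Thu  2153: Wed/Sat  2154: Thu/Sun  2155: Fri/Mon  2156: Sun/Tue  2157: Mon/Thu  2158: Tue/Fri  2159: Wed/Sat  2160: Fri/Sun  2161: Sat/Tue  2162: Sun/Wed  2163: Mon/Thu  2164: Wed/Fri ✓  2165: Thu/Sun
Both conditions hold in: 2136, 2164 — 2.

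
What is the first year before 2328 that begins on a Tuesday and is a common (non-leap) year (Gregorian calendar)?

2318

Jan 1 advances by 2 weekdays after a leap year and by 1 after a common year.
2328: Jan 1 is Sunday (leap).
2327: Saturday
2326: Friday
2325: Thursday
2324: Tuesday (leap)
2323: Monday
2322: Sunday
2321: Saturday
2320: Thursday (leap)
2319: Wednesday
2318: Tuesday
2318 begins on a Tuesday and is a common year.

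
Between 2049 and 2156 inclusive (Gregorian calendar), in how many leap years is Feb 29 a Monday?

3

Leap years in 2049–2156: 26 of them.
Feb 29 weekday advances by 5 (mod 7) from one leap year to the next four years later (or differs when a century non-leap intervenes).
Leap-day weekdays: 2052:Thu 2056:Tue 2060:Sun 2064:Fri 2068:Wed 2072:Mon✓ 2076:Sat 2080:Thu 2084:Tue 2088:Sun 2092:Fri 2096:Wed 2104:Fri 2108:Wed 2112:Mon✓ 2116:Sat 2120:Thu 2124:Tue 2128:Sun 2132:Fri 2136:Wed 2140:Mon✓ 2144:Sat 2148:Thu 2152:Tue 2156:Sun
Monday: 2072, 2112, 2140 → 3.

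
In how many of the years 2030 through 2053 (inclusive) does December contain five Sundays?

10

December has 31 days; it has five Sundays when Sunday falls among the first (month-length − 28) days — i.e. when December 1 is one of Sunday/Saturday/Friday.
December 1 by year: 2030:Sun✓ 2031:Mon 2032:Wed 2033:Thu 2034:Fri✓ 2035:Sat✓ 2036:Mon 2037:Tue 2038:Wed 2039:Thu 2040:Sat✓ 2041:Sun✓ 2042:Mon 2043:Tue 2044:Thu 2045:Fri✓ 2046:Sat✓ 2047:Sun✓ 2048:Tue 2049:Wed 2050:Thu 2051:Fri✓ 2052:Sun✓ 2053:Mon
Years with five Sundays: 2030, 2034, 2035, 2040, 2041, 2045, 2046, 2047, 2051, 2052 → 10.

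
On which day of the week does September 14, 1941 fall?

Sunday

January 1, 1941 is a Wednesday.
September 14 is day 257 of the year, i.e. 256 days after Jan 1.
256 mod 7 = 4, so advance 4 weekdays from Wednesday: Sunday.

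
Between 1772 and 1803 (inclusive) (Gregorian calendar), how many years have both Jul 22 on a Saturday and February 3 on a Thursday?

Check each year's weekday for Jul 22 and February 3:
  1772: Wed/Mon  1773: Thu/Wed  1774: Fri/Thu  1775: Sat/Fri  1776: Mon/Sat  1777: Tue/Mon  1778: Wed/Tue  1779: Thu/Wed  1780: Sat/Thu ✓  1781: Sun/Sat  1782: Mon/Sun  1783: Tue/Mon  1784: Thu/Tue  1785: Fri/Thu  …(4 more)…  1790: Thu/Wed  1791: Fri/Thu  1792: Sun/Fri  1793: Mon/Sun  1794: Tue/Mon  1795: Wed/Tue  1796: Fri/Wed  1797: Sat/Fri  1798: Sun/Sat  1799: Mon/Sun  1800: Tue/Mon  1801: Wed/Tue  1802: Thu/Wed  1803: Fri/Thu
Both conditions hold in: 1780 — 1.

1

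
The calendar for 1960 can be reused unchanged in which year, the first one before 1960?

Two years share a calendar iff Jan 1 falls on the same weekday and both are leap or both are common. 1960: Jan 1 is Friday, leap year.
1959: Jan 1 Thursday, common
1958: Jan 1 Wednesday, common
1957: Jan 1 Tuesday, common
1956: Jan 1 Sunday, leap
1955: Jan 1 Saturday, common
1954: Jan 1 Friday, common
1953: Jan 1 Thursday, common
1952: Jan 1 Tuesday, leap
1951: Jan 1 Monday, common
1950: Jan 1 Sunday, common
1949: Jan 1 Saturday, common
1948: Jan 1 Thursday, leap
1947: Jan 1 Wednesday, common
1946: Jan 1 Tuesday, common
1945: Jan 1 Monday, common
1944: Jan 1 Saturday, leap
1943: Jan 1 Friday, common
1942: Jan 1 Thursday, common
1941: Jan 1 Wednesday, common
1940: Jan 1 Monday, leap
1939: Jan 1 Sunday, common
1938: Jan 1 Saturday, common
1937: Jan 1 Friday, common
1936: Jan 1 Wednesday, leap
1935: Jan 1 Tuesday, common
1934: Jan 1 Monday, common
1933: Jan 1 Sunday, common
1932: Jan 1 Friday, leap
1932 matches on both conditions.

1932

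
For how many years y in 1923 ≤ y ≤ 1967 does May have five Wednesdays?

19

May has 31 days; it has five Wednesdays when Wednesday falls among the first (month-length − 28) days — i.e. when May 1 is one of Wednesday/Tuesday/Monday.
May 1 by year: 1923:Tue✓ 1924:Thu 1925:Fri 1926:Sat 1927:Sun 1928:Tue✓ 1929:Wed✓ 1930:Thu 1931:Fri 1932:Sun 1933:Mon✓ 1934:Tue✓ 1935:Wed✓ 1936:Fri 1937:Sat …(15 more)… 1953:Fri 1954:Sat 1955:Sun 1956:Tue✓ 1957:Wed✓ 1958:Thu 1959:Fri 1960:Sun 1961:Mon✓ 1962:Tue✓ 1963:Wed✓ 1964:Fri 1965:Sat 1966:Sun 1967:Mon✓
Years with five Wednesdays: 1923, 1928, 1929, 1933, 1934, 1935, 1939, 1940, 1944, 1945, 1946, 1950, 1951, 1956, 1957, 1961, 1962, 1963, 1967 → 19.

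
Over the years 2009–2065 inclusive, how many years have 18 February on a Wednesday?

9

Track 18 February's weekday year by year (advancing +1, or +2 across a Feb 29):
  2009: Wed ✓  2010: Thu (+1)  2011: Fri (+1)  2012: Sat (+1)  2013: Mon (+2)
  2014: Tue (+1)  2015: Wed (+1) ✓  2016: Thu (+1)  2017: Sat (+2)  2018: Sun (+1)
  2019: Mon (+1)  2020: Tue (+1)  2021: Thu (+2)  2022: Fri (+1)  … (29 more years) …
  2052: Sun (+1)  2053: Tue (+2)  2054: Wed (+1) ✓  2055: Thu (+1)  2056: Fri (+1)
  2057: Sun (+2)  2058: Mon (+1)  2059: Tue (+1)  2060: Wed (+1) ✓  2061: Fri (+2)
  2062: Sat (+1)  2063: Sun (+1)  2064: Mon (+1)  2065: Wed (+2) ✓
Wednesday years: 2009, 2015, 2026, 2032, 2037, 2043, 2054, 2060, 2065 — 9 in total.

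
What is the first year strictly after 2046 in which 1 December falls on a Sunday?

From one year to the next, a fixed date's weekday advances by 1, or by 2 when a Feb 29 lies between the two dates.
2046: December 1 is Saturday.
2047: Sunday (+1)
1 December falls on a Sunday in 2047.

2047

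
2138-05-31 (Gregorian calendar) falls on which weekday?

January 1, 2138 is a Wednesday.
May 31 is day 151 of the year, i.e. 150 days after Jan 1.
150 mod 7 = 3, so advance 3 weekdays from Wednesday: Saturday.

Saturday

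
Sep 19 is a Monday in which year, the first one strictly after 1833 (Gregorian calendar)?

From one year to the next, a fixed date's weekday advances by 1, or by 2 when a Feb 29 lies between the two dates.
1833: September 19 is Thursday.
1834: Friday (+1)
1835: Saturday (+1)
1836: Monday (+2)
Sep 19 falls on a Monday in 1836.

1836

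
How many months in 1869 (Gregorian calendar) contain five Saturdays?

A month of length L has five Saturdays iff its first Saturday is on day ≤ L−28 (so day 1–3 in a 31-day month, 1–2 in a 30-day month, day 1 in a leap February).
Checking each month of 1869: Jan starts Fri (31d) ✓; Feb starts Mon (28d); Mar starts Mon (31d); Apr starts Thu (30d); May starts Sat (31d) ✓; Jun starts Tue (30d); Jul starts Thu (31d) ✓; Aug starts Sun (31d); Sep starts Wed (30d); Oct starts Fri (31d) ✓; Nov starts Mon (30d); Dec starts Wed (31d).
Five-Saturday months: January, May, July, October → 4.

4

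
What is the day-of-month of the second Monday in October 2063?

October 1, 2063 is a Monday, so the first Monday is the 1st.
The second Monday is 1 + 7 = 8.

8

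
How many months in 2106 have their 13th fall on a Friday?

1

Check the 13th of each month of 2106: Jan 13: Wed, Feb 13: Sat, Mar 13: Sat, Apr 13: Tue, May 13: Thu, Jun 13: Sun, Jul 13: Tue, Aug 13: Fri, Sep 13: Mon, Oct 13: Wed, Nov 13: Sat, Dec 13: Mon.
Friday occurs in August — 1 month.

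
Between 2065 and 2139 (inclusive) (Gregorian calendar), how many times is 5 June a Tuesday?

Track 5 June's weekday year by year (advancing +1, or +2 across a Feb 29):
  2065: Fri  2066: Sat (+1)  2067: Sun (+1)  2068: Tue (+2) ✓  2069: Wed (+1)
  2070: Thu (+1)  2071: Fri (+1)  2072: Sun (+2)  2073: Mon (+1)  2074: Tue (+1) ✓
  2075: Wed (+1)  2076: Fri (+2)  2077: Sat (+1)  2078: Sun (+1)  … (47 more years) …
  2126: Wed (+1)  2127: Thu (+1)  2128: Sat (+2)  2129: Sun (+1)  2130: Mon (+1)
  2131: Tue (+1) ✓  2132: Thu (+2)  2133: Fri (+1)  2134: Sat (+1)  2135: Sun (+1)
  2136: Tue (+2) ✓  2137: Wed (+1)  2138: Thu (+1)  2139: Fri (+1)
Tuesday years: 2068, 2074, 2085, 2091, 2096, 2103, 2108, 2114, 2125, 2131, 2136 — 11 in total.

11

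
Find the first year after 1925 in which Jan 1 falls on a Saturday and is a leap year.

Jan 1 advances by 2 weekdays after a leap year and by 1 after a common year.
1925: Jan 1 is Thursday.
1926: Friday
1927: Saturday
1928: Sunday (leap)
1929: Tuesday
1930: Wednesday
1931: Thursday
1932: Friday (leap)
1933: Sunday
1934: Monday
1935: Tuesday
1936: Wednesday (leap)
1937: Friday
1938: Saturday
1939: Sunday
1940: Monday (leap)
1941: Wednesday
1942: Thursday
1943: Friday
1944: Saturday (leap)
1944 begins on a Saturday and is a leap year.

1944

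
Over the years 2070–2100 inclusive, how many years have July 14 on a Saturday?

Track July 14's weekday year by year (advancing +1, or +2 across a Feb 29):
  2070: Mon  2071: Tue (+1)  2072: Thu (+2)  2073: Fri (+1)  2074: Sat (+1) ✓
  2075: Sun (+1)  2076: Tue (+2)  2077: Wed (+1)  2078: Thu (+1)  2079: Fri (+1)
  2080: Sun (+2)  2081: Mon (+1)  2082: Tue (+1)  2083: Wed (+1)  … (3 more years) …
  2087: Mon (+1)  2088: Wed (+2)  2089: Thu (+1)  2090: Fri (+1)  2091: Sat (+1) ✓
  2092: Mon (+2)  2093: Tue (+1)  2094: Wed (+1)  2095: Thu (+1)  2096: Sat (+2) ✓
  2097: Sun (+1)  2098: Mon (+1)  2099: Tue (+1)  2100: Wed (+1)
Saturday years: 2074, 2085, 2091, 2096 — 4 in total.

4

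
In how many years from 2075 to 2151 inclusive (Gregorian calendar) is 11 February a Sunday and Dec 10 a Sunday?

0

Check each year's weekday for 11 February and Dec 10:
  2075: Mon/Tue  2076: Tue/Thu  2077: Thu/Fri  2078: Fri/Sat  2079: Sat/Sun  2080: Sun/Tue  2081: Tue/Wed  2082: Wed/Thu  2083: Thu/Fri  2084: Fri/Sun  2085: Sun/Mon  2086: Mon/Tue  2087: Tue/Wed  2088: Wed/Fri  …(49 more)…  2138: Tue/Wed  2139: Wed/Thu  2140: Thu/Sat  2141: Sat/Sun  2142: Sun/Mon  2143: Mon/Tue  2144: Tue/Thu  2145: Thu/Fri  2146: Fri/Sat  2147: Sat/Sun  2148: Sun/Tue  2149: Tue/Wed  2150: Wed/Thu  2151: Thu/Fri
Both conditions hold in: no year — 0.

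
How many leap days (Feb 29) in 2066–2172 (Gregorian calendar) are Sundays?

Leap years in 2066–2172: 26 of them.
Feb 29 weekday advances by 5 (mod 7) from one leap year to the next four years later (or differs when a century non-leap intervenes).
Leap-day weekdays: 2068:Wed 2072:Mon 2076:Sat 2080:Thu 2084:Tue 2088:Sun✓ 2092:Fri 2096:Wed 2104:Fri 2108:Wed 2112:Mon 2116:Sat 2120:Thu 2124:Tue 2128:Sun✓ 2132:Fri 2136:Wed 2140:Mon 2144:Sat 2148:Thu 2152:Tue 2156:Sun✓ 2160:Fri 2164:Wed 2168:Mon 2172:Sat
Sunday: 2088, 2128, 2156 → 3.

3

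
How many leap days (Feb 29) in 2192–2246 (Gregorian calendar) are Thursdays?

2

Leap years in 2192–2246: 13 of them.
Feb 29 weekday advances by 5 (mod 7) from one leap year to the next four years later (or differs when a century non-leap intervenes).
Leap-day weekdays: 2192:Wed 2196:Mon 2204:Wed 2208:Mon 2212:Sat 2216:Thu✓ 2220:Tue 2224:Sun 2228:Fri 2232:Wed 2236:Mon 2240:Sat 2244:Thu✓
Thursday: 2216, 2244 → 2.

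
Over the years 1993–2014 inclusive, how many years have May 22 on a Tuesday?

Track May 22's weekday year by year (advancing +1, or +2 across a Feb 29):
  1993: Sat  1994: Sun (+1)  1995: Mon (+1)  1996: Wed (+2)  1997: Thu (+1)
  1998: Fri (+1)  1999: Sat (+1)  2000: Mon (+2)  2001: Tue (+1) ✓  2002: Wed (+1)
  2003: Thu (+1)  2004: Sat (+2)  2005: Sun (+1)  2006: Mon (+1)  2007: Tue (+1) ✓
  2008: Thu (+2)  2009: Fri (+1)  2010: Sat (+1)  2011: Sun (+1)  2012: Tue (+2) ✓
  2013: Wed (+1)  2014: Thu (+1)
Tuesday years: 2001, 2007, 2012 — 3 in total.

3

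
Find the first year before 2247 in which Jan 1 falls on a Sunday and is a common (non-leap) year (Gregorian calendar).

2243

Jan 1 advances by 2 weekdays after a leap year and by 1 after a common year.
2247: Jan 1 is Friday.
2246: Thursday
2245: Wednesday
2244: Monday (leap)
2243: Sunday
2243 begins on a Sunday and is a common year.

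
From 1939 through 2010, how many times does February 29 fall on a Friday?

3

Leap years in 1939–2010: 18 of them.
Feb 29 weekday advances by 5 (mod 7) from one leap year to the next four years later (or differs when a century non-leap intervenes).
Leap-day weekdays: 1940:Thu 1944:Tue 1948:Sun 1952:Fri✓ 1956:Wed 1960:Mon 1964:Sat 1968:Thu 1972:Tue 1976:Sun 1980:Fri✓ 1984:Wed 1988:Mon 1992:Sat 1996:Thu 2000:Tue 2004:Sun 2008:Fri✓
Friday: 1952, 1980, 2008 → 3.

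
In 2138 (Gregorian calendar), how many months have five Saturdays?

A month of length L has five Saturdays iff its first Saturday is on day ≤ L−28 (so day 1–3 in a 31-day month, 1–2 in a 30-day month, day 1 in a leap February).
Checking each month of 2138: Jan starts Wed (31d); Feb starts Sat (28d); Mar starts Sat (31d) ✓; Apr starts Tue (30d); May starts Thu (31d) ✓; Jun starts Sun (30d); Jul starts Tue (31d); Aug starts Fri (31d) ✓; Sep starts Mon (30d); Oct starts Wed (31d); Nov starts Sat (30d) ✓; Dec starts Mon (31d).
Five-Saturday months: March, May, August, November → 4.

4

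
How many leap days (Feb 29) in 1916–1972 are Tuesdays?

Leap years in 1916–1972: 15 of them.
Feb 29 weekday advances by 5 (mod 7) from one leap year to the next four years later (or differs when a century non-leap intervenes).
Leap-day weekdays: 1916:Tue✓ 1920:Sun 1924:Fri 1928:Wed 1932:Mon 1936:Sat 1940:Thu 1944:Tue✓ 1948:Sun 1952:Fri 1956:Wed 1960:Mon 1964:Sat 1968:Thu 1972:Tue✓
Tuesday: 1916, 1944, 1972 → 3.

3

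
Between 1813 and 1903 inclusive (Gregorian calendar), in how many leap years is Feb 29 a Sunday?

Leap years in 1813–1903: 21 of them.
Feb 29 weekday advances by 5 (mod 7) from one leap year to the next four years later (or differs when a century non-leap intervenes).
Leap-day weekdays: 1816:Thu 1820:Tue 1824:Sun✓ 1828:Fri 1832:Wed 1836:Mon 1840:Sat 1844:Thu 1848:Tue 1852:Sun✓ 1856:Fri 1860:Wed 1864:Mon 1868:Sat 1872:Thu 1876:Tue 1880:Sun✓ 1884:Fri 1888:Wed 1892:Mon 1896:Sat
Sunday: 1824, 1852, 1880 → 3.

3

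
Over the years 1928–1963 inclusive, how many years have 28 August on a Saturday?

4

Track 28 August's weekday year by year (advancing +1, or +2 across a Feb 29):
  1928: Tue  1929: Wed (+1)  1930: Thu (+1)  1931: Fri (+1)  1932: Sun (+2)
  1933: Mon (+1)  1934: Tue (+1)  1935: Wed (+1)  1936: Fri (+2)  1937: Sat (+1) ✓
  1938: Sun (+1)  1939: Mon (+1)  1940: Wed (+2)  1941: Thu (+1)  … (8 more years) …
  1950: Mon (+1)  1951: Tue (+1)  1952: Thu (+2)  1953: Fri (+1)  1954: Sat (+1) ✓
  1955: Sun (+1)  1956: Tue (+2)  1957: Wed (+1)  1958: Thu (+1)  1959: Fri (+1)
  1960: Sun (+2)  1961: Mon (+1)  1962: Tue (+1)  1963: Wed (+1)
Saturday years: 1937, 1943, 1948, 1954 — 4 in total.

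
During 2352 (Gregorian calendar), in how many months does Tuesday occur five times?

5

A month of length L has five Tuesdays iff its first Tuesday is on day ≤ L−28 (so day 1–3 in a 31-day month, 1–2 in a 30-day month, day 1 in a leap February).
Checking each month of 2352: Jan starts Tue (31d) ✓; Feb starts Fri (29d); Mar starts Sat (31d); Apr starts Tue (30d) ✓; May starts Thu (31d); Jun starts Sun (30d); Jul starts Tue (31d) ✓; Aug starts Fri (31d); Sep starts Mon (30d) ✓; Oct starts Wed (31d); Nov starts Sat (30d); Dec starts Mon (31d) ✓.
Five-Tuesday months: January, April, July, September, December → 5.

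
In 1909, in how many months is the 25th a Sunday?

Check the 25th of each month of 1909: Jan 25: Mon, Feb 25: Thu, Mar 25: Thu, Apr 25: Sun, May 25: Tue, Jun 25: Fri, Jul 25: Sun, Aug 25: Wed, Sep 25: Sat, Oct 25: Mon, Nov 25: Thu, Dec 25: Sat.
Sunday occurs in April, July — 2 months.

2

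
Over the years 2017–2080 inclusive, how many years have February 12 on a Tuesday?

9

Track February 12's weekday year by year (advancing +1, or +2 across a Feb 29):
  2017: Sun  2018: Mon (+1)  2019: Tue (+1) ✓  2020: Wed (+1)  2021: Fri (+2)
  2022: Sat (+1)  2023: Sun (+1)  2024: Mon (+1)  2025: Wed (+2)  2026: Thu (+1)
  2027: Fri (+1)  2028: Sat (+1)  2029: Mon (+2)  2030: Tue (+1) ✓  … (36 more years) …
  2067: Sat (+1)  2068: Sun (+1)  2069: Tue (+2) ✓  2070: Wed (+1)  2071: Thu (+1)
  2072: Fri (+1)  2073: Sun (+2)  2074: Mon (+1)  2075: Tue (+1) ✓  2076: Wed (+1)
  2077: Fri (+2)  2078: Sat (+1)  2079: Sun (+1)  2080: Mon (+1)
Tuesday years: 2019, 2030, 2036, 2041, 2047, 2058, 2064, 2069, 2075 — 9 in total.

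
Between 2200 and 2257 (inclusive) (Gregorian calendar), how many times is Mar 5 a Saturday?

8

Track Mar 5's weekday year by year (advancing +1, or +2 across a Feb 29):
  2200: Wed  2201: Thu (+1)  2202: Fri (+1)  2203: Sat (+1) ✓  2204: Mon (+2)
  2205: Tue (+1)  2206: Wed (+1)  2207: Thu (+1)  2208: Sat (+2) ✓  2209: Sun (+1)
  2210: Mon (+1)  2211: Tue (+1)  2212: Thu (+2)  2213: Fri (+1)  … (30 more years) …
  2244: Tue (+2)  2245: Wed (+1)  2246: Thu (+1)  2247: Fri (+1)  2248: Sun (+2)
  2249: Mon (+1)  2250: Tue (+1)  2251: Wed (+1)  2252: Fri (+2)  2253: Sat (+1) ✓
  2254: Sun (+1)  2255: Mon (+1)  2256: Wed (+2)  2257: Thu (+1)
Saturday years: 2203, 2208, 2214, 2225, 2231, 2236, 2242, 2253 — 8 in total.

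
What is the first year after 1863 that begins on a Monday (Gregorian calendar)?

1866

Jan 1 advances by 2 weekdays after a leap year and by 1 after a common year.
1863: Jan 1 is Thursday.
1864: Friday (leap)
1865: Sunday
1866: Monday
1866 begins on a Monday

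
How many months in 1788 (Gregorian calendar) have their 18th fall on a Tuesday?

Check the 18th of each month of 1788: Jan 18: Fri, Feb 18: Mon, Mar 18: Tue, Apr 18: Fri, May 18: Sun, Jun 18: Wed, Jul 18: Fri, Aug 18: Mon, Sep 18: Thu, Oct 18: Sat, Nov 18: Tue, Dec 18: Thu.
Tuesday occurs in March, November — 2 months.

2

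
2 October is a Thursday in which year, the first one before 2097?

From one year to the next, a fixed date's weekday advances by 1, or by 2 when a Feb 29 lies between the two dates.
2097: October 2 is Wednesday.
2096: Tuesday (−1)
2095: Sunday (−2)
2094: Saturday (−1)
2093: Friday (−1)
2092: Thursday (−1)
2 October falls on a Thursday in 2092.

2092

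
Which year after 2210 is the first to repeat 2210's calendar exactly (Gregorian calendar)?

2221

Two years share a calendar iff Jan 1 falls on the same weekday and both are leap or both are common. 2210: Jan 1 is Monday, common year.
2211: Jan 1 Tuesday, common
2212: Jan 1 Wednesday, leap
2213: Jan 1 Friday, common
2214: Jan 1 Saturday, common
2215: Jan 1 Sunday, common
2216: Jan 1 Monday, leap
2217: Jan 1 Wednesday, common
2218: Jan 1 Thursday, common
2219: Jan 1 Friday, common
2220: Jan 1 Saturday, leap
2221: Jan 1 Monday, common
2221 matches on both conditions.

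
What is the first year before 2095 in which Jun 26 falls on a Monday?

2090

From one year to the next, a fixed date's weekday advances by 1, or by 2 when a Feb 29 lies between the two dates.
2095: June 26 is Sunday.
2094: Saturday (−1)
2093: Friday (−1)
2092: Thursday (−1)
2091: Tuesday (−2)
2090: Monday (−1)
Jun 26 falls on a Monday in 2090.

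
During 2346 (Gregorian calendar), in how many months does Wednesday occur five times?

4

A month of length L has five Wednesdays iff its first Wednesday is on day ≤ L−28 (so day 1–3 in a 31-day month, 1–2 in a 30-day month, day 1 in a leap February).
Checking each month of 2346: Jan starts Tue (31d) ✓; Feb starts Fri (28d); Mar starts Fri (31d); Apr starts Mon (30d); May starts Wed (31d) ✓; Jun starts Sat (30d); Jul starts Mon (31d) ✓; Aug starts Thu (31d); Sep starts Sun (30d); Oct starts Tue (31d) ✓; Nov starts Fri (30d); Dec starts Sun (31d).
Five-Wednesday months: January, May, July, October → 4.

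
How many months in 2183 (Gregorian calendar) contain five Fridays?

4

A month of length L has five Fridays iff its first Friday is on day ≤ L−28 (so day 1–3 in a 31-day month, 1–2 in a 30-day month, day 1 in a leap February).
Checking each month of 2183: Jan starts Wed (31d) ✓; Feb starts Sat (28d); Mar starts Sat (31d); Apr starts Tue (30d); May starts Thu (31d) ✓; Jun starts Sun (30d); Jul starts Tue (31d); Aug starts Fri (31d) ✓; Sep starts Mon (30d); Oct starts Wed (31d) ✓; Nov starts Sat (30d); Dec starts Mon (31d).
Five-Friday months: January, May, August, October → 4.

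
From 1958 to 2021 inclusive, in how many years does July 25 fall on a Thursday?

9

Track July 25's weekday year by year (advancing +1, or +2 across a Feb 29):
  1958: Fri  1959: Sat (+1)  1960: Mon (+2)  1961: Tue (+1)  1962: Wed (+1)
  1963: Thu (+1) ✓  1964: Sat (+2)  1965: Sun (+1)  1966: Mon (+1)  1967: Tue (+1)
  1968: Thu (+2) ✓  1969: Fri (+1)  1970: Sat (+1)  1971: Sun (+1)  … (36 more years) …
  2008: Fri (+2)  2009: Sat (+1)  2010: Sun (+1)  2011: Mon (+1)  2012: Wed (+2)
  2013: Thu (+1) ✓  2014: Fri (+1)  2015: Sat (+1)  2016: Mon (+2)  2017: Tue (+1)
  2018: Wed (+1)  2019: Thu (+1) ✓  2020: Sat (+2)  2021: Sun (+1)
Thursday years: 1963, 1968, 1974, 1985, 1991, 1996, 2002, 2013, 2019 — 9 in total.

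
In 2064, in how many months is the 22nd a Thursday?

1

Check the 22nd of each month of 2064: Jan 22: Tue, Feb 22: Fri, Mar 22: Sat, Apr 22: Tue, May 22: Thu, Jun 22: Sun, Jul 22: Tue, Aug 22: Fri, Sep 22: Mon, Oct 22: Wed, Nov 22: Sat, Dec 22: Mon.
Thursday occurs in May — 1 month.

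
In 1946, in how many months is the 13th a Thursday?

Check the 13th of each month of 1946: Jan 13: Sun, Feb 13: Wed, Mar 13: Wed, Apr 13: Sat, May 13: Mon, Jun 13: Thu, Jul 13: Sat, Aug 13: Tue, Sep 13: Fri, Oct 13: Sun, Nov 13: Wed, Dec 13: Fri.
Thursday occurs in June — 1 month.

1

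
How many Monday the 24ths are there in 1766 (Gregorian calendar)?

Check the 24th of each month of 1766: Jan 24: Fri, Feb 24: Mon, Mar 24: Mon, Apr 24: Thu, May 24: Sat, Jun 24: Tue, Jul 24: Thu, Aug 24: Sun, Sep 24: Wed, Oct 24: Fri, Nov 24: Mon, Dec 24: Wed.
Monday occurs in February, March, November — 3 months.

3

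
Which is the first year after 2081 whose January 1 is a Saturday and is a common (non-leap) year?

2089

Jan 1 advances by 2 weekdays after a leap year and by 1 after a common year.
2081: Jan 1 is Wednesday.
2082: Thursday
2083: Friday
2084: Saturday (leap)
2085: Monday
2086: Tuesday
2087: Wednesday
2088: Thursday (leap)
2089: Saturday
2089 begins on a Saturday and is a common year.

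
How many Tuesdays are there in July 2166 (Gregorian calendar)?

5

July 2166 has 31 days and begins on Tuesday.
The first Tuesday is July 1.
Tuesdays fall on 1, 8, 15, 22, 29 — that's 5.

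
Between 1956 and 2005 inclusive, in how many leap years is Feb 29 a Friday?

1

Leap years in 1956–2005: 13 of them.
Feb 29 weekday advances by 5 (mod 7) from one leap year to the next four years later (or differs when a century non-leap intervenes).
Leap-day weekdays: 1956:Wed 1960:Mon 1964:Sat 1968:Thu 1972:Tue 1976:Sun 1980:Fri✓ 1984:Wed 1988:Mon 1992:Sat 1996:Thu 2000:Tue 2004:Sun
Friday: 1980 → 1.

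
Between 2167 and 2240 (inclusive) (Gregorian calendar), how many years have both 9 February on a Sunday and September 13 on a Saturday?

Check each year's weekday for 9 February and September 13:
  2167: Mon/Sun  2168: Tue/Tue  2169: Thu/Wed  2170: Fri/Thu  2171: Sat/Fri  2172: Sun/Sun  2173: Tue/Mon  2174: Wed/Tue  2175: Thu/Wed  2176: Fri/Fri  2177: Sun/Sat ✓  2178: Mon/Sun  2179: Tue/Mon  2180: Wed/Wed  …(46 more)…  2227: Fri/Thu  2228: Sat/Sat  2229: Mon/Sun  2230: Tue/Mon  2231: Wed/Tue  2232: Thu/Thu  2233: Sat/Fri  2234: Sun/Sat ✓  2235: Mon/Sun  2236: Tue/Tue  2237: Thu/Wed  2238: Fri/Thu  2239: Sat/Fri  2240: Sun/Sun
Both conditions hold in: 2177, 2183, 2194, 2200, 2206, 2217, 2223, 2234 — 8.

8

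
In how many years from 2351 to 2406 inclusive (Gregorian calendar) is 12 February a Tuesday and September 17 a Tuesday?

6

Check each year's weekday for 12 February and September 17:
  2351: Mon/Mon  2352: Tue/Wed  2353: Thu/Thu  2354: Fri/Fri  2355: Sat/Sat  2356: Sun/Mon  2357: Tue/Tue ✓  2358: Wed/Wed  2359: Thu/Thu  2360: Fri/Sat  2361: Sun/Sun  2362: Mon/Mon  2363: Tue/Tue ✓  2364: Wed/Thu  …(28 more)…  2393: Fri/Fri  2394: Sat/Sat  2395: Sun/Sun  2396: Mon/Tue  2397: Wed/Wed  2398: Thu/Thu  2399: Fri/Fri  2400: Sat/Sun  2401: Mon/Mon  2402: Tue/Tue ✓  2403: Wed/Wed  2404: Thu/Fri  2405: Sat/Sat  2406: Sun/Sun
Both conditions hold in: 2357, 2363, 2374, 2385, 2391, 2402 — 6.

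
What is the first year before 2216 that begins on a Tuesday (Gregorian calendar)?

2211

Jan 1 advances by 2 weekdays after a leap year and by 1 after a common year.
2216: Jan 1 is Monday (leap).
2215: Sunday
2214: Saturday
2213: Friday
2212: Wednesday (leap)
2211: Tuesday
2211 begins on a Tuesday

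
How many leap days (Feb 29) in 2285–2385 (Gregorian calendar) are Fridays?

3

Leap years in 2285–2385: 24 of them.
Feb 29 weekday advances by 5 (mod 7) from one leap year to the next four years later (or differs when a century non-leap intervenes).
Leap-day weekdays: 2288:Wed 2292:Mon 2296:Sat 2304:Mon 2308:Sat 2312:Thu 2316:Tue 2320:Sun 2324:Fri✓ 2328:Wed 2332:Mon 2336:Sat 2340:Thu 2344:Tue 2348:Sun 2352:Fri✓ 2356:Wed 2360:Mon 2364:Sat 2368:Thu 2372:Tue 2376:Sun 2380:Fri✓ 2384:Wed
Friday: 2324, 2352, 2380 → 3.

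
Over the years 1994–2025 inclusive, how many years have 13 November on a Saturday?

4

Track 13 November's weekday year by year (advancing +1, or +2 across a Feb 29):
  1994: Sun  1995: Mon (+1)  1996: Wed (+2)  1997: Thu (+1)  1998: Fri (+1)
  1999: Sat (+1) ✓  2000: Mon (+2)  2001: Tue (+1)  2002: Wed (+1)  2003: Thu (+1)
  2004: Sat (+2) ✓  2005: Sun (+1)  2006: Mon (+1)  2007: Tue (+1)  … (4 more years) …
  2012: Tue (+2)  2013: Wed (+1)  2014: Thu (+1)  2015: Fri (+1)  2016: Sun (+2)
  2017: Mon (+1)  2018: Tue (+1)  2019: Wed (+1)  2020: Fri (+2)  2021: Sat (+1) ✓
  2022: Sun (+1)  2023: Mon (+1)  2024: Wed (+2)  2025: Thu (+1)
Saturday years: 1999, 2004, 2010, 2021 — 4 in total.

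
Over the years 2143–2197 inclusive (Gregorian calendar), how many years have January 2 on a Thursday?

Track January 2's weekday year by year (advancing +1, or +2 across a Feb 29):
  2143: Wed  2144: Thu (+1) ✓  2145: Sat (+2)  2146: Sun (+1)  2147: Mon (+1)
  2148: Tue (+1)  2149: Thu (+2) ✓  2150: Fri (+1)  2151: Sat (+1)  2152: Sun (+1)
  2153: Tue (+2)  2154: Wed (+1)  2155: Thu (+1) ✓  2156: Fri (+1)  … (27 more years) …
  2184: Fri (+1)  2185: Sun (+2)  2186: Mon (+1)  2187: Tue (+1)  2188: Wed (+1)
  2189: Fri (+2)  2190: Sat (+1)  2191: Sun (+1)  2192: Mon (+1)  2193: Wed (+2)
  2194: Thu (+1) ✓  2195: Fri (+1)  2196: Sat (+1)  2197: Mon (+2)
Thursday years: 2144, 2149, 2155, 2166, 2172, 2177, 2183, 2194 — 8 in total.

8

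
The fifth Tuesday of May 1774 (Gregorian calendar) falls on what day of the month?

May 1, 1774 is a Sunday, so the first Tuesday is the 3rd.
The fifth Tuesday is 3 + 28 = 31.

31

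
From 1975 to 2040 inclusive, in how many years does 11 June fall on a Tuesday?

8

Track 11 June's weekday year by year (advancing +1, or +2 across a Feb 29):
  1975: Wed  1976: Fri (+2)  1977: Sat (+1)  1978: Sun (+1)  1979: Mon (+1)
  1980: Wed (+2)  1981: Thu (+1)  1982: Fri (+1)  1983: Sat (+1)  1984: Mon (+2)
  1985: Tue (+1) ✓  1986: Wed (+1)  1987: Thu (+1)  1988: Sat (+2)  … (38 more years) …
  2027: Fri (+1)  2028: Sun (+2)  2029: Mon (+1)  2030: Tue (+1) ✓  2031: Wed (+1)
  2032: Fri (+2)  2033: Sat (+1)  2034: Sun (+1)  2035: Mon (+1)  2036: Wed (+2)
  2037: Thu (+1)  2038: Fri (+1)  2039: Sat (+1)  2040: Mon (+2)
Tuesday years: 1985, 1991, 1996, 2002, 2013, 2019, 2024, 2030 — 8 in total.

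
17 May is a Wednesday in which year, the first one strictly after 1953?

From one year to the next, a fixed date's weekday advances by 1, or by 2 when a Feb 29 lies between the two dates.
1953: May 17 is Sunday.
1954: Monday (+1)
1955: Tuesday (+1)
1956: Thursday (+2)
1957: Friday (+1)
1958: Saturday (+1)
1959: Sunday (+1)
1960: Tuesday (+2)
1961: Wednesday (+1)
17 May falls on a Wednesday in 1961.

1961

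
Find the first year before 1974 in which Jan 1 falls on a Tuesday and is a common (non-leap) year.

1963

Jan 1 advances by 2 weekdays after a leap year and by 1 after a common year.
1974: Jan 1 is Tuesday.
1973: Monday
1972: Saturday (leap)
1971: Friday
1970: Thursday
1969: Wednesday
1968: Monday (leap)
1967: Sunday
1966: Saturday
1965: Friday
1964: Wednesday (leap)
1963: Tuesday
1963 begins on a Tuesday and is a common year.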